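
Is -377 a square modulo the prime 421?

yes

(-377/421)
  = (377/421)    [421 ≡ 1 mod 4 ⇒ (-1/421) = +1]
  = (421/377)    [QR: 377 ≡ 1 mod 4, sign kept]
  = (44/377)    [421 ≡ 44 mod 377]
  = (11/377)    [377 ≡ 1 mod 8 ⇒ (2/377)^2 = +1]
  = (377/11)    [QR: 377 ≡ 1 mod 4, sign kept]
  = (3/11)    [377 ≡ 3 mod 11]
  = -(11/3)    [QR: both ≡ 3 mod 4, sign flips]
  = -(2/3)    [11 ≡ 2 mod 3]
  = (1/3)    [3 ≡ 3 mod 8 ⇒ (2/3) = -1]
  = 1    [(1/3) = 1]
(-377/421) = 1, and 421 is prime, so -377 is a quadratic residue mod 421.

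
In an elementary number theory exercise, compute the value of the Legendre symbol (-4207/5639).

1

(-4207/5639)
  = -(4207/5639)    [5639 ≡ 3 mod 4 ⇒ (-1/5639) = -1]
  = (5639/4207)    [QR: both ≡ 3 mod 4, sign flips]
  = (1432/4207)    [5639 ≡ 1432 mod 4207]
  = (179/4207)    [4207 ≡ 7 mod 8 ⇒ (2/4207)^3 = +1]
  = -(4207/179)    [QR: both ≡ 3 mod 4, sign flips]
  = -(90/179)    [4207 ≡ 90 mod 179]
  = (45/179)    [179 ≡ 3 mod 8 ⇒ (2/179) = -1]
  = (179/45)    [QR: 45 ≡ 1 mod 4, sign kept]
  = (44/45)    [179 ≡ 44 mod 45]
  = (11/45)    [45 ≡ 5 mod 8 ⇒ (2/45)^2 = +1]
  = (45/11)    [QR: 45 ≡ 1 mod 4, sign kept]
  = (1/11)    [45 ≡ 1 mod 11]
  = 1    [(1/11) = 1]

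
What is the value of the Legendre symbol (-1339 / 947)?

1

Pull out -1: (-1339 / 947) = (-1 / 947)·(1339 / 947). Since 947 ≡ 3 (mod 4), (-1 / 947) = -1. Now have -(1339 / 947).
Reduce the numerator: 1339 ≡ 392 (mod 947), so (1339 / 947) = (392 / 947).
Factor out 2: 392 = 2^3·49. Since 947 ≡ 3 (mod 8), (2 / 947) = -1, and (2 / 947)^3 = -1. Now have (49 / 947).
49 ≡ 1 (mod 4), so quadratic reciprocity gives (49 / 947) = (947 / 49). Reduce: 947 ≡ 16 (mod 49). Now have (16 / 49).
Factor out 2: 16 = 2^4. Since 49 ≡ 1 (mod 8), (2 / 49) = +1, and (2 / 49)^4 = +1. Now have (1 / 49).
(1 / 49) = 1. Collecting the sign factors: 1.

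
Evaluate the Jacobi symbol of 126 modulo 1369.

Factor out 2: 126 = 2·63. Since 1369 ≡ 1 (mod 8), (2 / 1369) = +1. Now have (63 / 1369).
1369 ≡ 1 (mod 4), so quadratic reciprocity gives (63 / 1369) = (1369 / 63). Reduce: 1369 ≡ 46 (mod 63). Now have (46 / 63).
Factor out 2: 46 = 2·23. Since 63 ≡ 7 (mod 8), (2 / 63) = +1. Now have (23 / 63).
Both 23 ≡ 3 and 63 ≡ 3 (mod 4), so reciprocity gives (23 / 63) = -(63 / 23). Reduce: 63 ≡ 17 (mod 23). Now have -(17 / 23).
17 ≡ 1 (mod 4), so quadratic reciprocity gives (17 / 23) = (23 / 17). Reduce: 23 ≡ 6 (mod 17). Now have -(6 / 17).
Factor out 2: 6 = 2·3. Since 17 ≡ 1 (mod 8), (2 / 17) = +1. Now have -(3 / 17).
17 ≡ 1 (mod 4), so quadratic reciprocity gives (3 / 17) = (17 / 3). Reduce: 17 ≡ 2 (mod 3). Now have -(2 / 3).
Factor out 2: 2 = 2. Since 3 ≡ 3 (mod 8), (2 / 3) = -1. Now have (1 / 3).
(1 / 3) = 1. Collecting the sign factors: 1.

1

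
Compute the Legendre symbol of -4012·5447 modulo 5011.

By multiplicativity, (-4012·5447 / 5011) = (-4012 / 5011)·(5447 / 5011).
First factor (-4012 / 5011):
Reduce the numerator: -4012 ≡ 999 (mod 5011), so (-4012 / 5011) = (999 / 5011).
Both 999 ≡ 3 and 5011 ≡ 3 (mod 4), so reciprocity gives (999 / 5011) = -(5011 / 999). Reduce: 5011 ≡ 16 (mod 999). Now have -(16 / 999).
Factor out 2: 16 = 2^4. Since 999 ≡ 7 (mod 8), (2 / 999) = +1, and (2 / 999)^4 = +1. Now have -(1 / 999).
(1 / 999) = 1. Collecting the sign factors: -1.
Second factor (5447 / 5011):
Reduce the numerator: 5447 ≡ 436 (mod 5011), so (5447 / 5011) = (436 / 5011).
Factor out 2: 436 = 2^2·109. Since 5011 ≡ 3 (mod 8), (2 / 5011) = -1, and (2 / 5011)^2 = +1. Now have (109 / 5011).
109 ≡ 1 (mod 4), so quadratic reciprocity gives (109 / 5011) = (5011 / 109). Reduce: 5011 ≡ 106 (mod 109). Now have (106 / 109).
Factor out 2: 106 = 2·53. Since 109 ≡ 5 (mod 8), (2 / 109) = -1. Now have -(53 / 109).
53 ≡ 1 (mod 4), so quadratic reciprocity gives (53 / 109) = (109 / 53). Reduce: 109 ≡ 3 (mod 53). Now have -(3 / 53).
53 ≡ 1 (mod 4), so quadratic reciprocity gives (3 / 53) = (53 / 3). Reduce: 53 ≡ 2 (mod 3). Now have -(2 / 3).
Factor out 2: 2 = 2. Since 3 ≡ 3 (mod 8), (2 / 3) = -1. Now have (1 / 3).
(1 / 3) = 1. Collecting the sign factors: 1.
Product: (-1)·(1) = -1.

-1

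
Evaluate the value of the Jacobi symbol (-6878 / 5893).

1

(-6878 / 5893)
  = (4908 / 5893)    [-6878 ≡ 4908 mod 5893]
  = (1227 / 5893)    [5893 ≡ 5 mod 8 ⇒ (2 / 5893)^2 = +1]
  = (5893 / 1227)    [QR: 5893 ≡ 1 mod 4, sign kept]
  = (985 / 1227)    [5893 ≡ 985 mod 1227]
  = (1227 / 985)    [QR: 985 ≡ 1 mod 4, sign kept]
  = (242 / 985)    [1227 ≡ 242 mod 985]
  = (121 / 985)    [985 ≡ 1 mod 8 ⇒ (2 / 985) = +1]
  = (985 / 121)    [QR: 121 ≡ 1 mod 4, sign kept]
  = (17 / 121)    [985 ≡ 17 mod 121]
  = (121 / 17)    [QR: 17 ≡ 1 mod 4, sign kept]
  = (2 / 17)    [121 ≡ 2 mod 17]
  = (1 / 17)    [17 ≡ 1 mod 8 ⇒ (2 / 17) = +1]
  = 1    [(1 / 17) = 1]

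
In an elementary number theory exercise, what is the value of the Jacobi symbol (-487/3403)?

1

(-487/3403)
  = (2916/3403)    [-487 ≡ 2916 mod 3403]
  = (729/3403)    [3403 ≡ 3 mod 8 ⇒ (2/3403)^2 = +1]
  = (3403/729)    [QR: 729 ≡ 1 mod 4, sign kept]
  = (487/729)    [3403 ≡ 487 mod 729]
  = (729/487)    [QR: 729 ≡ 1 mod 4, sign kept]
  = (242/487)    [729 ≡ 242 mod 487]
  = (121/487)    [487 ≡ 7 mod 8 ⇒ (2/487) = +1]
  = (487/121)    [QR: 121 ≡ 1 mod 4, sign kept]
  = (3/121)    [487 ≡ 3 mod 121]
  = (121/3)    [QR: 121 ≡ 1 mod 4, sign kept]
  = (1/3)    [121 ≡ 1 mod 3]
  = 1    [(1/3) = 1]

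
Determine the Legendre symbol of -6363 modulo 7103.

Pull out -1: (-6363/7103) = (-1/7103)·(6363/7103). Since 7103 ≡ 3 (mod 4), (-1/7103) = -1. Now have -(6363/7103).
Both 6363 ≡ 3 and 7103 ≡ 3 (mod 4), so reciprocity gives (6363/7103) = -(7103/6363). Reduce: 7103 ≡ 740 (mod 6363). Now have (740/6363).
Factor out 2: 740 = 2^2·185. Since 6363 ≡ 3 (mod 8), (2/6363) = -1, and (2/6363)^2 = +1. Now have (185/6363).
185 ≡ 1 (mod 4), so quadratic reciprocity gives (185/6363) = (6363/185). Reduce: 6363 ≡ 73 (mod 185). Now have (73/185).
73 ≡ 1 (mod 4), so quadratic reciprocity gives (73/185) = (185/73). Reduce: 185 ≡ 39 (mod 73). Now have (39/73).
73 ≡ 1 (mod 4), so quadratic reciprocity gives (39/73) = (73/39). Reduce: 73 ≡ 34 (mod 39). Now have (34/39).
Factor out 2: 34 = 2·17. Since 39 ≡ 7 (mod 8), (2/39) = +1. Now have (17/39).
17 ≡ 1 (mod 4), so quadratic reciprocity gives (17/39) = (39/17). Reduce: 39 ≡ 5 (mod 17). Now have (5/17).
5 ≡ 1 (mod 4), so quadratic reciprocity gives (5/17) = (17/5). Reduce: 17 ≡ 2 (mod 5). Now have (2/5).
Factor out 2: 2 = 2. Since 5 ≡ 5 (mod 8), (2/5) = -1. Now have -(1/5).
(1/5) = 1. Collecting the sign factors: -1.

-1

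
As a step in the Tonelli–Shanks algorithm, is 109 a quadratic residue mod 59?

Reduce the numerator: 109 ≡ 50 (mod 59), so (109/59) = (50/59).
Factor out 2: 50 = 2·25. Since 59 ≡ 3 (mod 8), (2/59) = -1. Now have -(25/59).
25 ≡ 1 (mod 4), so quadratic reciprocity gives (25/59) = (59/25). Reduce: 59 ≡ 9 (mod 25). Now have -(9/25).
9 ≡ 1 (mod 4), so quadratic reciprocity gives (9/25) = (25/9). Reduce: 25 ≡ 7 (mod 9). Now have -(7/9).
9 ≡ 1 (mod 4), so quadratic reciprocity gives (7/9) = (9/7). Reduce: 9 ≡ 2 (mod 7). Now have -(2/7).
Factor out 2: 2 = 2. Since 7 ≡ 7 (mod 8), (2/7) = +1. Now have -(1/7).
(1/7) = 1. Collecting the sign factors: -1.
The Legendre symbol is -1, so x^2 ≡ 109 (mod 59) has no solution.

no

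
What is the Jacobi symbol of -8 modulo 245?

Pull out -1: (-8|245) = (-1|245)·(8|245). Since 245 ≡ 1 (mod 4), (-1|245) = +1. Now have (8|245).
Factor out 2: 8 = 2^3. Since 245 ≡ 5 (mod 8), (2|245) = -1, and (2|245)^3 = -1. Now have -(1|245).
(1|245) = 1. Collecting the sign factors: -1.

-1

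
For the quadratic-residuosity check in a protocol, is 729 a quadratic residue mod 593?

yes

Reduce the numerator: 729 ≡ 136 (mod 593), so (729/593) = (136/593).
Factor out 2: 136 = 2^3·17. Since 593 ≡ 1 (mod 8), (2/593) = +1, and (2/593)^3 = +1. Now have (17/593).
17 ≡ 1 (mod 4), so quadratic reciprocity gives (17/593) = (593/17). Reduce: 593 ≡ 15 (mod 17). Now have (15/17).
17 ≡ 1 (mod 4), so quadratic reciprocity gives (15/17) = (17/15). Reduce: 17 ≡ 2 (mod 15). Now have (2/15).
Factor out 2: 2 = 2. Since 15 ≡ 7 (mod 8), (2/15) = +1. Now have (1/15).
(1/15) = 1. Collecting the sign factors: 1.
(729/593) = 1, and 593 is prime, so 729 is a quadratic residue mod 593.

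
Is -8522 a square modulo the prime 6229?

yes

Reduce the numerator: -8522 ≡ 3936 (mod 6229), so (-8522/6229) = (3936/6229).
Factor out 2: 3936 = 2^5·123. Since 6229 ≡ 5 (mod 8), (2/6229) = -1, and (2/6229)^5 = -1. Now have -(123/6229).
6229 ≡ 1 (mod 4), so quadratic reciprocity gives (123/6229) = (6229/123). Reduce: 6229 ≡ 79 (mod 123). Now have -(79/123).
Both 79 ≡ 3 and 123 ≡ 3 (mod 4), so reciprocity gives (79/123) = -(123/79). Reduce: 123 ≡ 44 (mod 79). Now have (44/79).
Factor out 2: 44 = 2^2·11. Since 79 ≡ 7 (mod 8), (2/79) = +1, and (2/79)^2 = +1. Now have (11/79).
Both 11 ≡ 3 and 79 ≡ 3 (mod 4), so reciprocity gives (11/79) = -(79/11). Reduce: 79 ≡ 2 (mod 11). Now have -(2/11).
Factor out 2: 2 = 2. Since 11 ≡ 3 (mod 8), (2/11) = -1. Now have (1/11).
(1/11) = 1. Collecting the sign factors: 1.
The Legendre symbol is 1, so x^2 ≡ -8522 (mod 6229) has solution.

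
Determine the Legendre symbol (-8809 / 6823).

-1

(-8809 / 6823)
  = (4837 / 6823)    [-8809 ≡ 4837 mod 6823]
  = (6823 / 4837)    [QR: 4837 ≡ 1 mod 4, sign kept]
  = (1986 / 4837)    [6823 ≡ 1986 mod 4837]
  = -(993 / 4837)    [4837 ≡ 5 mod 8 ⇒ (2 / 4837) = -1]
  = -(4837 / 993)    [QR: 993 ≡ 1 mod 4, sign kept]
  = -(865 / 993)    [4837 ≡ 865 mod 993]
  = -(993 / 865)    [QR: 865 ≡ 1 mod 4, sign kept]
  = -(128 / 865)    [993 ≡ 128 mod 865]
  = -(1 / 865)    [865 ≡ 1 mod 8 ⇒ (2 / 865)^7 = +1]
  = -1    [(1 / 865) = 1]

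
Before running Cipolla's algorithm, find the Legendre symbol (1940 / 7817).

(1940 / 7817)
  = (485 / 7817)    [7817 ≡ 1 mod 8 ⇒ (2 / 7817)^2 = +1]
  = (7817 / 485)    [QR: 485 ≡ 1 mod 4, sign kept]
  = (57 / 485)    [7817 ≡ 57 mod 485]
  = (485 / 57)    [QR: 57 ≡ 1 mod 4, sign kept]
  = (29 / 57)    [485 ≡ 29 mod 57]
  = (57 / 29)    [QR: 29 ≡ 1 mod 4, sign kept]
  = (28 / 29)    [57 ≡ 28 mod 29]
  = (7 / 29)    [29 ≡ 5 mod 8 ⇒ (2 / 29)^2 = +1]
  = (29 / 7)    [QR: 29 ≡ 1 mod 4, sign kept]
  = (1 / 7)    [29 ≡ 1 mod 7]
  = 1    [(1 / 7) = 1]

1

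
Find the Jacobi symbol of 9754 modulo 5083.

Reduce the numerator: 9754 ≡ 4671 (mod 5083), so (9754 / 5083) = (4671 / 5083).
Both 4671 ≡ 3 and 5083 ≡ 3 (mod 4), so reciprocity gives (4671 / 5083) = -(5083 / 4671). Reduce: 5083 ≡ 412 (mod 4671). Now have -(412 / 4671).
Factor out 2: 412 = 2^2·103. Since 4671 ≡ 7 (mod 8), (2 / 4671) = +1, and (2 / 4671)^2 = +1. Now have -(103 / 4671).
Both 103 ≡ 3 and 4671 ≡ 3 (mod 4), so reciprocity gives (103 / 4671) = -(4671 / 103). Reduce: 4671 ≡ 36 (mod 103). Now have (36 / 103).
Factor out 2: 36 = 2^2·9. Since 103 ≡ 7 (mod 8), (2 / 103) = +1, and (2 / 103)^2 = +1. Now have (9 / 103).
9 ≡ 1 (mod 4), so quadratic reciprocity gives (9 / 103) = (103 / 9). Reduce: 103 ≡ 4 (mod 9). Now have (4 / 9).
Factor out 2: 4 = 2^2. Since 9 ≡ 1 (mod 8), (2 / 9) = +1, and (2 / 9)^2 = +1. Now have (1 / 9).
(1 / 9) = 1. Collecting the sign factors: 1.

1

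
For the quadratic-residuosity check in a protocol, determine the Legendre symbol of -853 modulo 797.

Reduce the numerator: -853 ≡ 741 (mod 797), so (-853 / 797) = (741 / 797).
741 ≡ 1 (mod 4), so quadratic reciprocity gives (741 / 797) = (797 / 741). Reduce: 797 ≡ 56 (mod 741). Now have (56 / 741).
Factor out 2: 56 = 2^3·7. Since 741 ≡ 5 (mod 8), (2 / 741) = -1, and (2 / 741)^3 = -1. Now have -(7 / 741).
741 ≡ 1 (mod 4), so quadratic reciprocity gives (7 / 741) = (741 / 7). Reduce: 741 ≡ 6 (mod 7). Now have -(6 / 7).
Factor out 2: 6 = 2·3. Since 7 ≡ 7 (mod 8), (2 / 7) = +1. Now have -(3 / 7).
Both 3 ≡ 3 and 7 ≡ 3 (mod 4), so reciprocity gives (3 / 7) = -(7 / 3). Reduce: 7 ≡ 1 (mod 3). Now have (1 / 3).
(1 / 3) = 1. Collecting the sign factors: 1.

1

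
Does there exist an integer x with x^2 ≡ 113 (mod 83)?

yes

(113/83)
  = (30/83)    [113 ≡ 30 mod 83]
  = -(15/83)    [83 ≡ 3 mod 8 ⇒ (2/83) = -1]
  = (83/15)    [QR: both ≡ 3 mod 4, sign flips]
  = (8/15)    [83 ≡ 8 mod 15]
  = (1/15)    [15 ≡ 7 mod 8 ⇒ (2/15)^3 = +1]
  = 1    [(1/15) = 1]
(113/83) = 1, and 83 is prime, so 113 is a quadratic residue mod 83.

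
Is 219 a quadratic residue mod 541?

541 ≡ 1 (mod 4), so quadratic reciprocity gives (219|541) = (541|219). Reduce: 541 ≡ 103 (mod 219). Now have (103|219).
Both 103 ≡ 3 and 219 ≡ 3 (mod 4), so reciprocity gives (103|219) = -(219|103). Reduce: 219 ≡ 13 (mod 103). Now have -(13|103).
13 ≡ 1 (mod 4), so quadratic reciprocity gives (13|103) = (103|13). Reduce: 103 ≡ 12 (mod 13). Now have -(12|13).
Factor out 2: 12 = 2^2·3. Since 13 ≡ 5 (mod 8), (2|13) = -1, and (2|13)^2 = +1. Now have -(3|13).
13 ≡ 1 (mod 4), so quadratic reciprocity gives (3|13) = (13|3). Reduce: 13 ≡ 1 (mod 3). Now have -(1|3).
(1|3) = 1. Collecting the sign factors: -1.
(219|541) = -1, and 541 is prime, so 219 is not a quadratic residue mod 541.

no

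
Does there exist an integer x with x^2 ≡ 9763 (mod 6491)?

Reduce the numerator: 9763 ≡ 3272 (mod 6491), so (9763/6491) = (3272/6491).
Factor out 2: 3272 = 2^3·409. Since 6491 ≡ 3 (mod 8), (2/6491) = -1, and (2/6491)^3 = -1. Now have -(409/6491).
409 ≡ 1 (mod 4), so quadratic reciprocity gives (409/6491) = (6491/409). Reduce: 6491 ≡ 356 (mod 409). Now have -(356/409).
Factor out 2: 356 = 2^2·89. Since 409 ≡ 1 (mod 8), (2/409) = +1, and (2/409)^2 = +1. Now have -(89/409).
89 ≡ 1 (mod 4), so quadratic reciprocity gives (89/409) = (409/89). Reduce: 409 ≡ 53 (mod 89). Now have -(53/89).
53 ≡ 1 (mod 4), so quadratic reciprocity gives (53/89) = (89/53). Reduce: 89 ≡ 36 (mod 53). Now have -(36/53).
Factor out 2: 36 = 2^2·9. Since 53 ≡ 5 (mod 8), (2/53) = -1, and (2/53)^2 = +1. Now have -(9/53).
9 ≡ 1 (mod 4), so quadratic reciprocity gives (9/53) = (53/9). Reduce: 53 ≡ 8 (mod 9). Now have -(8/9).
Factor out 2: 8 = 2^3. Since 9 ≡ 1 (mod 8), (2/9) = +1, and (2/9)^3 = +1. Now have -(1/9).
(1/9) = 1. Collecting the sign factors: -1.
(9763/6491) = -1, and 6491 is prime, so 9763 is not a quadratic residue mod 6491.

no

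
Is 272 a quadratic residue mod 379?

no

Factor out 2: 272 = 2^4·17. Since 379 ≡ 3 (mod 8), (2/379) = -1, and (2/379)^4 = +1. Now have (17/379).
17 ≡ 1 (mod 4), so quadratic reciprocity gives (17/379) = (379/17). Reduce: 379 ≡ 5 (mod 17). Now have (5/17).
5 ≡ 1 (mod 4), so quadratic reciprocity gives (5/17) = (17/5). Reduce: 17 ≡ 2 (mod 5). Now have (2/5).
Factor out 2: 2 = 2. Since 5 ≡ 5 (mod 8), (2/5) = -1. Now have -(1/5).
(1/5) = 1. Collecting the sign factors: -1.
The Legendre symbol is -1, so x^2 ≡ 272 (mod 379) has no solution.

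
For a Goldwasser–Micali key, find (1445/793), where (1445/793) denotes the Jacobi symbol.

Reduce the numerator: 1445 ≡ 652 (mod 793), so (1445/793) = (652/793).
Factor out 2: 652 = 2^2·163. Since 793 ≡ 1 (mod 8), (2/793) = +1, and (2/793)^2 = +1. Now have (163/793).
793 ≡ 1 (mod 4), so quadratic reciprocity gives (163/793) = (793/163). Reduce: 793 ≡ 141 (mod 163). Now have (141/163).
141 ≡ 1 (mod 4), so quadratic reciprocity gives (141/163) = (163/141). Reduce: 163 ≡ 22 (mod 141). Now have (22/141).
Factor out 2: 22 = 2·11. Since 141 ≡ 5 (mod 8), (2/141) = -1. Now have -(11/141).
141 ≡ 1 (mod 4), so quadratic reciprocity gives (11/141) = (141/11). Reduce: 141 ≡ 9 (mod 11). Now have -(9/11).
9 ≡ 1 (mod 4), so quadratic reciprocity gives (9/11) = (11/9). Reduce: 11 ≡ 2 (mod 9). Now have -(2/9).
Factor out 2: 2 = 2. Since 9 ≡ 1 (mod 8), (2/9) = +1. Now have -(1/9).
(1/9) = 1. Collecting the sign factors: -1.

-1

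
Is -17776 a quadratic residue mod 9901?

no

(-17776|9901)
  = (2026|9901)    [-17776 ≡ 2026 mod 9901]
  = -(1013|9901)    [9901 ≡ 5 mod 8 ⇒ (2|9901) = -1]
  = -(9901|1013)    [QR: 1013 ≡ 1 mod 4, sign kept]
  = -(784|1013)    [9901 ≡ 784 mod 1013]
  = -(49|1013)    [1013 ≡ 5 mod 8 ⇒ (2|1013)^4 = +1]
  = -(1013|49)    [QR: 49 ≡ 1 mod 4, sign kept]
  = -(33|49)    [1013 ≡ 33 mod 49]
  = -(49|33)    [QR: 33 ≡ 1 mod 4, sign kept]
  = -(16|33)    [49 ≡ 16 mod 33]
  = -(1|33)    [33 ≡ 1 mod 8 ⇒ (2|33)^4 = +1]
  = -1    [(1|33) = 1]
(-17776|9901) = -1, and 9901 is prime, so -17776 is not a quadratic residue mod 9901.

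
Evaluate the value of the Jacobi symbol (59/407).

(59/407)
  = -(407/59)    [QR: both ≡ 3 mod 4, sign flips]
  = -(53/59)    [407 ≡ 53 mod 59]
  = -(59/53)    [QR: 53 ≡ 1 mod 4, sign kept]
  = -(6/53)    [59 ≡ 6 mod 53]
  = (3/53)    [53 ≡ 5 mod 8 ⇒ (2/53) = -1]
  = (53/3)    [QR: 53 ≡ 1 mod 4, sign kept]
  = (2/3)    [53 ≡ 2 mod 3]
  = -(1/3)    [3 ≡ 3 mod 8 ⇒ (2/3) = -1]
  = -1    [(1/3) = 1]

-1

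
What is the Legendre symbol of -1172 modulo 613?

(-1172/613)
  = (1172/613)    [613 ≡ 1 mod 4 ⇒ (-1/613) = +1]
  = (559/613)    [1172 ≡ 559 mod 613]
  = (613/559)    [QR: 613 ≡ 1 mod 4, sign kept]
  = (54/559)    [613 ≡ 54 mod 559]
  = (27/559)    [559 ≡ 7 mod 8 ⇒ (2/559) = +1]
  = -(559/27)    [QR: both ≡ 3 mod 4, sign flips]
  = -(19/27)    [559 ≡ 19 mod 27]
  = (27/19)    [QR: both ≡ 3 mod 4, sign flips]
  = (8/19)    [27 ≡ 8 mod 19]
  = -(1/19)    [19 ≡ 3 mod 8 ⇒ (2/19)^3 = -1]
  = -1    [(1/19) = 1]

-1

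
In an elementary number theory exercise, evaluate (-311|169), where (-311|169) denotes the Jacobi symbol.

(-311|169)
  = (27|169)    [-311 ≡ 27 mod 169]
  = (169|27)    [QR: 169 ≡ 1 mod 4, sign kept]
  = (7|27)    [169 ≡ 7 mod 27]
  = -(27|7)    [QR: both ≡ 3 mod 4, sign flips]
  = -(6|7)    [27 ≡ 6 mod 7]
  = -(3|7)    [7 ≡ 7 mod 8 ⇒ (2|7) = +1]
  = (7|3)    [QR: both ≡ 3 mod 4, sign flips]
  = (1|3)    [7 ≡ 1 mod 3]
  = 1    [(1|3) = 1]

1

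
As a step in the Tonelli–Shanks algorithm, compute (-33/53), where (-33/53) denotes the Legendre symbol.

(-33/53)
  = (20/53)    [-33 ≡ 20 mod 53]
  = (5/53)    [53 ≡ 5 mod 8 ⇒ (2/53)^2 = +1]
  = (53/5)    [QR: 5 ≡ 1 mod 4, sign kept]
  = (3/5)    [53 ≡ 3 mod 5]
  = (5/3)    [QR: 5 ≡ 1 mod 4, sign kept]
  = (2/3)    [5 ≡ 2 mod 3]
  = -(1/3)    [3 ≡ 3 mod 8 ⇒ (2/3) = -1]
  = -1    [(1/3) = 1]

-1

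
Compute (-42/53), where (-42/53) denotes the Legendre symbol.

(-42/53)
  = (42/53)    [53 ≡ 1 mod 4 ⇒ (-1/53) = +1]
  = -(21/53)    [53 ≡ 5 mod 8 ⇒ (2/53) = -1]
  = -(53/21)    [QR: 21 ≡ 1 mod 4, sign kept]
  = -(11/21)    [53 ≡ 11 mod 21]
  = -(21/11)    [QR: 21 ≡ 1 mod 4, sign kept]
  = -(10/11)    [21 ≡ 10 mod 11]
  = (5/11)    [11 ≡ 3 mod 8 ⇒ (2/11) = -1]
  = (11/5)    [QR: 5 ≡ 1 mod 4, sign kept]
  = (1/5)    [11 ≡ 1 mod 5]
  = 1    [(1/5) = 1]

1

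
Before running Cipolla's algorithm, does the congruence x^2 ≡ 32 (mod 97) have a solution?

yes

Factor out 2: 32 = 2^5. Since 97 ≡ 1 (mod 8), (2|97) = +1, and (2|97)^5 = +1. Now have (1|97).
(1|97) = 1. Collecting the sign factors: 1.
(32|97) = 1, and 97 is prime, so 32 is a quadratic residue mod 97.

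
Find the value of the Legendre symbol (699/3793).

(699/3793)
  = (3793/699)    [QR: 3793 ≡ 1 mod 4, sign kept]
  = (298/699)    [3793 ≡ 298 mod 699]
  = -(149/699)    [699 ≡ 3 mod 8 ⇒ (2/699) = -1]
  = -(699/149)    [QR: 149 ≡ 1 mod 4, sign kept]
  = -(103/149)    [699 ≡ 103 mod 149]
  = -(149/103)    [QR: 149 ≡ 1 mod 4, sign kept]
  = -(46/103)    [149 ≡ 46 mod 103]
  = -(23/103)    [103 ≡ 7 mod 8 ⇒ (2/103) = +1]
  = (103/23)    [QR: both ≡ 3 mod 4, sign flips]
  = (11/23)    [103 ≡ 11 mod 23]
  = -(23/11)    [QR: both ≡ 3 mod 4, sign flips]
  = -(1/11)    [23 ≡ 1 mod 11]
  = -1    [(1/11) = 1]

-1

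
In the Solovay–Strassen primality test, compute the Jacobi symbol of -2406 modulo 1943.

Pull out -1: (-2406|1943) = (-1|1943)·(2406|1943). Since 1943 ≡ 3 (mod 4), (-1|1943) = -1. Now have -(2406|1943).
Reduce the numerator: 2406 ≡ 463 (mod 1943), so (2406|1943) = (463|1943).
Both 463 ≡ 3 and 1943 ≡ 3 (mod 4), so reciprocity gives (463|1943) = -(1943|463). Reduce: 1943 ≡ 91 (mod 463). Now have (91|463).
Both 91 ≡ 3 and 463 ≡ 3 (mod 4), so reciprocity gives (91|463) = -(463|91). Reduce: 463 ≡ 8 (mod 91). Now have -(8|91).
Factor out 2: 8 = 2^3. Since 91 ≡ 3 (mod 8), (2|91) = -1, and (2|91)^3 = -1. Now have (1|91).
(1|91) = 1. Collecting the sign factors: 1.

1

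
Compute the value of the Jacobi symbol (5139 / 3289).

Reduce the numerator: 5139 ≡ 1850 (mod 3289), so (5139 / 3289) = (1850 / 3289).
Factor out 2: 1850 = 2·925. Since 3289 ≡ 1 (mod 8), (2 / 3289) = +1. Now have (925 / 3289).
925 ≡ 1 (mod 4), so quadratic reciprocity gives (925 / 3289) = (3289 / 925). Reduce: 3289 ≡ 514 (mod 925). Now have (514 / 925).
Factor out 2: 514 = 2·257. Since 925 ≡ 5 (mod 8), (2 / 925) = -1. Now have -(257 / 925).
257 ≡ 1 (mod 4), so quadratic reciprocity gives (257 / 925) = (925 / 257). Reduce: 925 ≡ 154 (mod 257). Now have -(154 / 257).
Factor out 2: 154 = 2·77. Since 257 ≡ 1 (mod 8), (2 / 257) = +1. Now have -(77 / 257).
77 ≡ 1 (mod 4), so quadratic reciprocity gives (77 / 257) = (257 / 77). Reduce: 257 ≡ 26 (mod 77). Now have -(26 / 77).
Factor out 2: 26 = 2·13. Since 77 ≡ 5 (mod 8), (2 / 77) = -1. Now have (13 / 77).
13 ≡ 1 (mod 4), so quadratic reciprocity gives (13 / 77) = (77 / 13). Reduce: 77 ≡ 12 (mod 13). Now have (12 / 13).
Factor out 2: 12 = 2^2·3. Since 13 ≡ 5 (mod 8), (2 / 13) = -1, and (2 / 13)^2 = +1. Now have (3 / 13).
13 ≡ 1 (mod 4), so quadratic reciprocity gives (3 / 13) = (13 / 3). Reduce: 13 ≡ 1 (mod 3). Now have (1 / 3).
(1 / 3) = 1. Collecting the sign factors: 1.

1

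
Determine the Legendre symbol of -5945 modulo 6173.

(-5945/6173)
  = (5945/6173)    [6173 ≡ 1 mod 4 ⇒ (-1/6173) = +1]
  = (6173/5945)    [QR: 5945 ≡ 1 mod 4, sign kept]
  = (228/5945)    [6173 ≡ 228 mod 5945]
  = (57/5945)    [5945 ≡ 1 mod 8 ⇒ (2/5945)^2 = +1]
  = (5945/57)    [QR: 57 ≡ 1 mod 4, sign kept]
  = (17/57)    [5945 ≡ 17 mod 57]
  = (57/17)    [QR: 17 ≡ 1 mod 4, sign kept]
  = (6/17)    [57 ≡ 6 mod 17]
  = (3/17)    [17 ≡ 1 mod 8 ⇒ (2/17) = +1]
  = (17/3)    [QR: 17 ≡ 1 mod 4, sign kept]
  = (2/3)    [17 ≡ 2 mod 3]
  = -(1/3)    [3 ≡ 3 mod 8 ⇒ (2/3) = -1]
  = -1    [(1/3) = 1]

-1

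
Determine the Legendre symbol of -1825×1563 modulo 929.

By multiplicativity, (-1825·1563/929) = (-1825/929)·(1563/929).
First factor (-1825/929):
Reduce the numerator: -1825 ≡ 33 (mod 929), so (-1825/929) = (33/929).
33 ≡ 1 (mod 4), so quadratic reciprocity gives (33/929) = (929/33). Reduce: 929 ≡ 5 (mod 33). Now have (5/33).
5 ≡ 1 (mod 4), so quadratic reciprocity gives (5/33) = (33/5). Reduce: 33 ≡ 3 (mod 5). Now have (3/5).
5 ≡ 1 (mod 4), so quadratic reciprocity gives (3/5) = (5/3). Reduce: 5 ≡ 2 (mod 3). Now have (2/3).
Factor out 2: 2 = 2. Since 3 ≡ 3 (mod 8), (2/3) = -1. Now have -(1/3).
(1/3) = 1. Collecting the sign factors: -1.
Second factor (1563/929):
Reduce the numerator: 1563 ≡ 634 (mod 929), so (1563/929) = (634/929).
Factor out 2: 634 = 2·317. Since 929 ≡ 1 (mod 8), (2/929) = +1. Now have (317/929).
317 ≡ 1 (mod 4), so quadratic reciprocity gives (317/929) = (929/317). Reduce: 929 ≡ 295 (mod 317). Now have (295/317).
317 ≡ 1 (mod 4), so quadratic reciprocity gives (295/317) = (317/295). Reduce: 317 ≡ 22 (mod 295). Now have (22/295).
Factor out 2: 22 = 2·11. Since 295 ≡ 7 (mod 8), (2/295) = +1. Now have (11/295).
Both 11 ≡ 3 and 295 ≡ 3 (mod 4), so reciprocity gives (11/295) = -(295/11). Reduce: 295 ≡ 9 (mod 11). Now have -(9/11).
9 ≡ 1 (mod 4), so quadratic reciprocity gives (9/11) = (11/9). Reduce: 11 ≡ 2 (mod 9). Now have -(2/9).
Factor out 2: 2 = 2. Since 9 ≡ 1 (mod 8), (2/9) = +1. Now have -(1/9).
(1/9) = 1. Collecting the sign factors: -1.
Product: (-1)·(-1) = 1.

1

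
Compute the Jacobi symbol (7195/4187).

Reduce the numerator: 7195 ≡ 3008 (mod 4187), so (7195/4187) = (3008/4187).
Factor out 2: 3008 = 2^6·47. Since 4187 ≡ 3 (mod 8), (2/4187) = -1, and (2/4187)^6 = +1. Now have (47/4187).
Both 47 ≡ 3 and 4187 ≡ 3 (mod 4), so reciprocity gives (47/4187) = -(4187/47). Reduce: 4187 ≡ 4 (mod 47). Now have -(4/47).
Factor out 2: 4 = 2^2. Since 47 ≡ 7 (mod 8), (2/47) = +1, and (2/47)^2 = +1. Now have -(1/47).
(1/47) = 1. Collecting the sign factors: -1.

-1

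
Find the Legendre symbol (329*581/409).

-1

By multiplicativity, (329·581/409) = (329/409)·(581/409).
First factor (329/409):
(329/409)
  = (409/329)    [QR: 329 ≡ 1 mod 4, sign kept]
  = (80/329)    [409 ≡ 80 mod 329]
  = (5/329)    [329 ≡ 1 mod 8 ⇒ (2/329)^4 = +1]
  = (329/5)    [QR: 5 ≡ 1 mod 4, sign kept]
  = (4/5)    [329 ≡ 4 mod 5]
  = (1/5)    [5 ≡ 5 mod 8 ⇒ (2/5)^2 = +1]
  = 1    [(1/5) = 1]
Second factor (581/409):
(581/409)
  = (172/409)    [581 ≡ 172 mod 409]
  = (43/409)    [409 ≡ 1 mod 8 ⇒ (2/409)^2 = +1]
  = (409/43)    [QR: 409 ≡ 1 mod 4, sign kept]
  = (22/43)    [409 ≡ 22 mod 43]
  = -(11/43)    [43 ≡ 3 mod 8 ⇒ (2/43) = -1]
  = (43/11)    [QR: both ≡ 3 mod 4, sign flips]
  = (10/11)    [43 ≡ 10 mod 11]
  = -(5/11)    [11 ≡ 3 mod 8 ⇒ (2/11) = -1]
  = -(11/5)    [QR: 5 ≡ 1 mod 4, sign kept]
  = -(1/5)    [11 ≡ 1 mod 5]
  = -1    [(1/5) = 1]
Product: (1)·(-1) = -1.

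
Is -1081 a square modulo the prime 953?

(-1081/953)
  = (1081/953)    [953 ≡ 1 mod 4 ⇒ (-1/953) = +1]
  = (128/953)    [1081 ≡ 128 mod 953]
  = (1/953)    [953 ≡ 1 mod 8 ⇒ (2/953)^7 = +1]
  = 1    [(1/953) = 1]
(-1081/953) = 1, and 953 is prime, so -1081 is a quadratic residue mod 953.

yes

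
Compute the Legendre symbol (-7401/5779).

1

Reduce the numerator: -7401 ≡ 4157 (mod 5779), so (-7401/5779) = (4157/5779).
4157 ≡ 1 (mod 4), so quadratic reciprocity gives (4157/5779) = (5779/4157). Reduce: 5779 ≡ 1622 (mod 4157). Now have (1622/4157).
Factor out 2: 1622 = 2·811. Since 4157 ≡ 5 (mod 8), (2/4157) = -1. Now have -(811/4157).
4157 ≡ 1 (mod 4), so quadratic reciprocity gives (811/4157) = (4157/811). Reduce: 4157 ≡ 102 (mod 811). Now have -(102/811).
Factor out 2: 102 = 2·51. Since 811 ≡ 3 (mod 8), (2/811) = -1. Now have (51/811).
Both 51 ≡ 3 and 811 ≡ 3 (mod 4), so reciprocity gives (51/811) = -(811/51). Reduce: 811 ≡ 46 (mod 51). Now have -(46/51).
Factor out 2: 46 = 2·23. Since 51 ≡ 3 (mod 8), (2/51) = -1. Now have (23/51).
Both 23 ≡ 3 and 51 ≡ 3 (mod 4), so reciprocity gives (23/51) = -(51/23). Reduce: 51 ≡ 5 (mod 23). Now have -(5/23).
5 ≡ 1 (mod 4), so quadratic reciprocity gives (5/23) = (23/5). Reduce: 23 ≡ 3 (mod 5). Now have -(3/5).
5 ≡ 1 (mod 4), so quadratic reciprocity gives (3/5) = (5/3). Reduce: 5 ≡ 2 (mod 3). Now have -(2/3).
Factor out 2: 2 = 2. Since 3 ≡ 3 (mod 8), (2/3) = -1. Now have (1/3).
(1/3) = 1. Collecting the sign factors: 1.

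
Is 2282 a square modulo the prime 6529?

Factor out 2: 2282 = 2·1141. Since 6529 ≡ 1 (mod 8), (2|6529) = +1. Now have (1141|6529).
1141 ≡ 1 (mod 4), so quadratic reciprocity gives (1141|6529) = (6529|1141). Reduce: 6529 ≡ 824 (mod 1141). Now have (824|1141).
Factor out 2: 824 = 2^3·103. Since 1141 ≡ 5 (mod 8), (2|1141) = -1, and (2|1141)^3 = -1. Now have -(103|1141).
1141 ≡ 1 (mod 4), so quadratic reciprocity gives (103|1141) = (1141|103). Reduce: 1141 ≡ 8 (mod 103). Now have -(8|103).
Factor out 2: 8 = 2^3. Since 103 ≡ 7 (mod 8), (2|103) = +1, and (2|103)^3 = +1. Now have -(1|103).
(1|103) = 1. Collecting the sign factors: -1.
(2282|6529) = -1, and 6529 is prime, so 2282 is not a quadratic residue mod 6529.

no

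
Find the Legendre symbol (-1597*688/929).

By multiplicativity, (-1597·688/929) = (-1597/929)·(688/929).
First factor (-1597/929):
(-1597/929)
  = (261/929)    [-1597 ≡ 261 mod 929]
  = (929/261)    [QR: 261 ≡ 1 mod 4, sign kept]
  = (146/261)    [929 ≡ 146 mod 261]
  = -(73/261)    [261 ≡ 5 mod 8 ⇒ (2/261) = -1]
  = -(261/73)    [QR: 73 ≡ 1 mod 4, sign kept]
  = -(42/73)    [261 ≡ 42 mod 73]
  = -(21/73)    [73 ≡ 1 mod 8 ⇒ (2/73) = +1]
  = -(73/21)    [QR: 21 ≡ 1 mod 4, sign kept]
  = -(10/21)    [73 ≡ 10 mod 21]
  = (5/21)    [21 ≡ 5 mod 8 ⇒ (2/21) = -1]
  = (21/5)    [QR: 5 ≡ 1 mod 4, sign kept]
  = (1/5)    [21 ≡ 1 mod 5]
  = 1    [(1/5) = 1]
Second factor (688/929):
(688/929)
  = (43/929)    [929 ≡ 1 mod 8 ⇒ (2/929)^4 = +1]
  = (929/43)    [QR: 929 ≡ 1 mod 4, sign kept]
  = (26/43)    [929 ≡ 26 mod 43]
  = -(13/43)    [43 ≡ 3 mod 8 ⇒ (2/43) = -1]
  = -(43/13)    [QR: 13 ≡ 1 mod 4, sign kept]
  = -(4/13)    [43 ≡ 4 mod 13]
  = -(1/13)    [13 ≡ 5 mod 8 ⇒ (2/13)^2 = +1]
  = -1    [(1/13) = 1]
Product: (1)·(-1) = -1.

-1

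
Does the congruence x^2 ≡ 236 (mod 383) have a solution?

(236/383)
  = (59/383)    [383 ≡ 7 mod 8 ⇒ (2/383)^2 = +1]
  = -(383/59)    [QR: both ≡ 3 mod 4, sign flips]
  = -(29/59)    [383 ≡ 29 mod 59]
  = -(59/29)    [QR: 29 ≡ 1 mod 4, sign kept]
  = -(1/29)    [59 ≡ 1 mod 29]
  = -1    [(1/29) = 1]
The Legendre symbol is -1, so x^2 ≡ 236 (mod 383) has no solution.

no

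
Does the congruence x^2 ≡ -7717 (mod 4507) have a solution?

no

(-7717/4507)
  = (1297/4507)    [-7717 ≡ 1297 mod 4507]
  = (4507/1297)    [QR: 1297 ≡ 1 mod 4, sign kept]
  = (616/1297)    [4507 ≡ 616 mod 1297]
  = (77/1297)    [1297 ≡ 1 mod 8 ⇒ (2/1297)^3 = +1]
  = (1297/77)    [QR: 77 ≡ 1 mod 4, sign kept]
  = (65/77)    [1297 ≡ 65 mod 77]
  = (77/65)    [QR: 65 ≡ 1 mod 4, sign kept]
  = (12/65)    [77 ≡ 12 mod 65]
  = (3/65)    [65 ≡ 1 mod 8 ⇒ (2/65)^2 = +1]
  = (65/3)    [QR: 65 ≡ 1 mod 4, sign kept]
  = (2/3)    [65 ≡ 2 mod 3]
  = -(1/3)    [3 ≡ 3 mod 8 ⇒ (2/3) = -1]
  = -1    [(1/3) = 1]
The Legendre symbol is -1, so x^2 ≡ -7717 (mod 4507) has no solution.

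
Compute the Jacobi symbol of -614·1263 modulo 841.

By multiplicativity, (-614·1263/841) = (-614/841)·(1263/841).
First factor (-614/841):
Pull out -1: (-614/841) = (-1/841)·(614/841). Since 841 ≡ 1 (mod 4), (-1/841) = +1. Now have (614/841).
Factor out 2: 614 = 2·307. Since 841 ≡ 1 (mod 8), (2/841) = +1. Now have (307/841).
841 ≡ 1 (mod 4), so quadratic reciprocity gives (307/841) = (841/307). Reduce: 841 ≡ 227 (mod 307). Now have (227/307).
Both 227 ≡ 3 and 307 ≡ 3 (mod 4), so reciprocity gives (227/307) = -(307/227). Reduce: 307 ≡ 80 (mod 227). Now have -(80/227).
Factor out 2: 80 = 2^4·5. Since 227 ≡ 3 (mod 8), (2/227) = -1, and (2/227)^4 = +1. Now have -(5/227).
5 ≡ 1 (mod 4), so quadratic reciprocity gives (5/227) = (227/5). Reduce: 227 ≡ 2 (mod 5). Now have -(2/5).
Factor out 2: 2 = 2. Since 5 ≡ 5 (mod 8), (2/5) = -1. Now have (1/5).
(1/5) = 1. Collecting the sign factors: 1.
Second factor (1263/841):
Reduce the numerator: 1263 ≡ 422 (mod 841), so (1263/841) = (422/841).
Factor out 2: 422 = 2·211. Since 841 ≡ 1 (mod 8), (2/841) = +1. Now have (211/841).
841 ≡ 1 (mod 4), so quadratic reciprocity gives (211/841) = (841/211). Reduce: 841 ≡ 208 (mod 211). Now have (208/211).
Factor out 2: 208 = 2^4·13. Since 211 ≡ 3 (mod 8), (2/211) = -1, and (2/211)^4 = +1. Now have (13/211).
13 ≡ 1 (mod 4), so quadratic reciprocity gives (13/211) = (211/13). Reduce: 211 ≡ 3 (mod 13). Now have (3/13).
13 ≡ 1 (mod 4), so quadratic reciprocity gives (3/13) = (13/3). Reduce: 13 ≡ 1 (mod 3). Now have (1/3).
(1/3) = 1. Collecting the sign factors: 1.
Product: (1)·(1) = 1.

1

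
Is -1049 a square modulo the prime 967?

yes

Pull out -1: (-1049|967) = (-1|967)·(1049|967). Since 967 ≡ 3 (mod 4), (-1|967) = -1. Now have -(1049|967).
Reduce the numerator: 1049 ≡ 82 (mod 967), so (1049|967) = (82|967).
Factor out 2: 82 = 2·41. Since 967 ≡ 7 (mod 8), (2|967) = +1. Now have -(41|967).
41 ≡ 1 (mod 4), so quadratic reciprocity gives (41|967) = (967|41). Reduce: 967 ≡ 24 (mod 41). Now have -(24|41).
Factor out 2: 24 = 2^3·3. Since 41 ≡ 1 (mod 8), (2|41) = +1, and (2|41)^3 = +1. Now have -(3|41).
41 ≡ 1 (mod 4), so quadratic reciprocity gives (3|41) = (41|3). Reduce: 41 ≡ 2 (mod 3). Now have -(2|3).
Factor out 2: 2 = 2. Since 3 ≡ 3 (mod 8), (2|3) = -1. Now have (1|3).
(1|3) = 1. Collecting the sign factors: 1.
(-1049|967) = 1, and 967 is prime, so -1049 is a quadratic residue mod 967.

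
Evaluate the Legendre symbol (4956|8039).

Factor out 2: 4956 = 2^2·1239. Since 8039 ≡ 7 (mod 8), (2|8039) = +1, and (2|8039)^2 = +1. Now have (1239|8039).
Both 1239 ≡ 3 and 8039 ≡ 3 (mod 4), so reciprocity gives (1239|8039) = -(8039|1239). Reduce: 8039 ≡ 605 (mod 1239). Now have -(605|1239).
605 ≡ 1 (mod 4), so quadratic reciprocity gives (605|1239) = (1239|605). Reduce: 1239 ≡ 29 (mod 605). Now have -(29|605).
29 ≡ 1 (mod 4), so quadratic reciprocity gives (29|605) = (605|29). Reduce: 605 ≡ 25 (mod 29). Now have -(25|29).
25 ≡ 1 (mod 4), so quadratic reciprocity gives (25|29) = (29|25). Reduce: 29 ≡ 4 (mod 25). Now have -(4|25).
Factor out 2: 4 = 2^2. Since 25 ≡ 1 (mod 8), (2|25) = +1, and (2|25)^2 = +1. Now have -(1|25).
(1|25) = 1. Collecting the sign factors: -1.

-1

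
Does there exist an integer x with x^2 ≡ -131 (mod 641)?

yes

Reduce the numerator: -131 ≡ 510 (mod 641), so (-131/641) = (510/641).
Factor out 2: 510 = 2·255. Since 641 ≡ 1 (mod 8), (2/641) = +1. Now have (255/641).
641 ≡ 1 (mod 4), so quadratic reciprocity gives (255/641) = (641/255). Reduce: 641 ≡ 131 (mod 255). Now have (131/255).
Both 131 ≡ 3 and 255 ≡ 3 (mod 4), so reciprocity gives (131/255) = -(255/131). Reduce: 255 ≡ 124 (mod 131). Now have -(124/131).
Factor out 2: 124 = 2^2·31. Since 131 ≡ 3 (mod 8), (2/131) = -1, and (2/131)^2 = +1. Now have -(31/131).
Both 31 ≡ 3 and 131 ≡ 3 (mod 4), so reciprocity gives (31/131) = -(131/31). Reduce: 131 ≡ 7 (mod 31). Now have (7/31).
Both 7 ≡ 3 and 31 ≡ 3 (mod 4), so reciprocity gives (7/31) = -(31/7). Reduce: 31 ≡ 3 (mod 7). Now have -(3/7).
Both 3 ≡ 3 and 7 ≡ 3 (mod 4), so reciprocity gives (3/7) = -(7/3). Reduce: 7 ≡ 1 (mod 3). Now have (1/3).
(1/3) = 1. Collecting the sign factors: 1.
(-131/641) = 1, and 641 is prime, so -131 is a quadratic residue mod 641.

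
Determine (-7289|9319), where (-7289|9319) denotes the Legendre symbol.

1

Pull out -1: (-7289|9319) = (-1|9319)·(7289|9319). Since 9319 ≡ 3 (mod 4), (-1|9319) = -1. Now have -(7289|9319).
7289 ≡ 1 (mod 4), so quadratic reciprocity gives (7289|9319) = (9319|7289). Reduce: 9319 ≡ 2030 (mod 7289). Now have -(2030|7289).
Factor out 2: 2030 = 2·1015. Since 7289 ≡ 1 (mod 8), (2|7289) = +1. Now have -(1015|7289).
7289 ≡ 1 (mod 4), so quadratic reciprocity gives (1015|7289) = (7289|1015). Reduce: 7289 ≡ 184 (mod 1015). Now have -(184|1015).
Factor out 2: 184 = 2^3·23. Since 1015 ≡ 7 (mod 8), (2|1015) = +1, and (2|1015)^3 = +1. Now have -(23|1015).
Both 23 ≡ 3 and 1015 ≡ 3 (mod 4), so reciprocity gives (23|1015) = -(1015|23). Reduce: 1015 ≡ 3 (mod 23). Now have (3|23).
Both 3 ≡ 3 and 23 ≡ 3 (mod 4), so reciprocity gives (3|23) = -(23|3). Reduce: 23 ≡ 2 (mod 3). Now have -(2|3).
Factor out 2: 2 = 2. Since 3 ≡ 3 (mod 8), (2|3) = -1. Now have (1|3).
(1|3) = 1. Collecting the sign factors: 1.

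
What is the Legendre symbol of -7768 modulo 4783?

(-7768/4783)
  = -(7768/4783)    [4783 ≡ 3 mod 4 ⇒ (-1/4783) = -1]
  = -(2985/4783)    [7768 ≡ 2985 mod 4783]
  = -(4783/2985)    [QR: 2985 ≡ 1 mod 4, sign kept]
  = -(1798/2985)    [4783 ≡ 1798 mod 2985]
  = -(899/2985)    [2985 ≡ 1 mod 8 ⇒ (2/2985) = +1]
  = -(2985/899)    [QR: 2985 ≡ 1 mod 4, sign kept]
  = -(288/899)    [2985 ≡ 288 mod 899]
  = (9/899)    [899 ≡ 3 mod 8 ⇒ (2/899)^5 = -1]
  = (899/9)    [QR: 9 ≡ 1 mod 4, sign kept]
  = (8/9)    [899 ≡ 8 mod 9]
  = (1/9)    [9 ≡ 1 mod 8 ⇒ (2/9)^3 = +1]
  = 1    [(1/9) = 1]

1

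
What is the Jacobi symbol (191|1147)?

(191|1147)
  = -(1147|191)    [QR: both ≡ 3 mod 4, sign flips]
  = -(1|191)    [1147 ≡ 1 mod 191]
  = -1    [(1|191) = 1]

-1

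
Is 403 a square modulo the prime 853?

853 ≡ 1 (mod 4), so quadratic reciprocity gives (403/853) = (853/403). Reduce: 853 ≡ 47 (mod 403). Now have (47/403).
Both 47 ≡ 3 and 403 ≡ 3 (mod 4), so reciprocity gives (47/403) = -(403/47). Reduce: 403 ≡ 27 (mod 47). Now have -(27/47).
Both 27 ≡ 3 and 47 ≡ 3 (mod 4), so reciprocity gives (27/47) = -(47/27). Reduce: 47 ≡ 20 (mod 27). Now have (20/27).
Factor out 2: 20 = 2^2·5. Since 27 ≡ 3 (mod 8), (2/27) = -1, and (2/27)^2 = +1. Now have (5/27).
5 ≡ 1 (mod 4), so quadratic reciprocity gives (5/27) = (27/5). Reduce: 27 ≡ 2 (mod 5). Now have (2/5).
Factor out 2: 2 = 2. Since 5 ≡ 5 (mod 8), (2/5) = -1. Now have -(1/5).
(1/5) = 1. Collecting the sign factors: -1.
The Legendre symbol is -1, so x^2 ≡ 403 (mod 853) has no solution.

no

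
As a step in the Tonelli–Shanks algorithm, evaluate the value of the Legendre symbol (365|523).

-1

(365|523)
  = (523|365)    [QR: 365 ≡ 1 mod 4, sign kept]
  = (158|365)    [523 ≡ 158 mod 365]
  = -(79|365)    [365 ≡ 5 mod 8 ⇒ (2|365) = -1]
  = -(365|79)    [QR: 365 ≡ 1 mod 4, sign kept]
  = -(49|79)    [365 ≡ 49 mod 79]
  = -(79|49)    [QR: 49 ≡ 1 mod 4, sign kept]
  = -(30|49)    [79 ≡ 30 mod 49]
  = -(15|49)    [49 ≡ 1 mod 8 ⇒ (2|49) = +1]
  = -(49|15)    [QR: 49 ≡ 1 mod 4, sign kept]
  = -(4|15)    [49 ≡ 4 mod 15]
  = -(1|15)    [15 ≡ 7 mod 8 ⇒ (2|15)^2 = +1]
  = -1    [(1|15) = 1]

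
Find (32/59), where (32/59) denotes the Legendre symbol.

-1

Factor out 2: 32 = 2^5. Since 59 ≡ 3 (mod 8), (2/59) = -1, and (2/59)^5 = -1. Now have -(1/59).
(1/59) = 1. Collecting the sign factors: -1.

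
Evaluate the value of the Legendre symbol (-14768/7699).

Pull out -1: (-14768/7699) = (-1/7699)·(14768/7699). Since 7699 ≡ 3 (mod 4), (-1/7699) = -1. Now have -(14768/7699).
Reduce the numerator: 14768 ≡ 7069 (mod 7699), so (14768/7699) = (7069/7699).
7069 ≡ 1 (mod 4), so quadratic reciprocity gives (7069/7699) = (7699/7069). Reduce: 7699 ≡ 630 (mod 7069). Now have -(630/7069).
Factor out 2: 630 = 2·315. Since 7069 ≡ 5 (mod 8), (2/7069) = -1. Now have (315/7069).
7069 ≡ 1 (mod 4), so quadratic reciprocity gives (315/7069) = (7069/315). Reduce: 7069 ≡ 139 (mod 315). Now have (139/315).
Both 139 ≡ 3 and 315 ≡ 3 (mod 4), so reciprocity gives (139/315) = -(315/139). Reduce: 315 ≡ 37 (mod 139). Now have -(37/139).
37 ≡ 1 (mod 4), so quadratic reciprocity gives (37/139) = (139/37). Reduce: 139 ≡ 28 (mod 37). Now have -(28/37).
Factor out 2: 28 = 2^2·7. Since 37 ≡ 5 (mod 8), (2/37) = -1, and (2/37)^2 = +1. Now have -(7/37).
37 ≡ 1 (mod 4), so quadratic reciprocity gives (7/37) = (37/7). Reduce: 37 ≡ 2 (mod 7). Now have -(2/7).
Factor out 2: 2 = 2. Since 7 ≡ 7 (mod 8), (2/7) = +1. Now have -(1/7).
(1/7) = 1. Collecting the sign factors: -1.

-1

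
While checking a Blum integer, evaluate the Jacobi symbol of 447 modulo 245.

(447/245)
  = (202/245)    [447 ≡ 202 mod 245]
  = -(101/245)    [245 ≡ 5 mod 8 ⇒ (2/245) = -1]
  = -(245/101)    [QR: 101 ≡ 1 mod 4, sign kept]
  = -(43/101)    [245 ≡ 43 mod 101]
  = -(101/43)    [QR: 101 ≡ 1 mod 4, sign kept]
  = -(15/43)    [101 ≡ 15 mod 43]
  = (43/15)    [QR: both ≡ 3 mod 4, sign flips]
  = (13/15)    [43 ≡ 13 mod 15]
  = (15/13)    [QR: 13 ≡ 1 mod 4, sign kept]
  = (2/13)    [15 ≡ 2 mod 13]
  = -(1/13)    [13 ≡ 5 mod 8 ⇒ (2/13) = -1]
  = -1    [(1/13) = 1]

-1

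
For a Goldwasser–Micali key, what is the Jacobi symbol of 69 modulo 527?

1

(69/527)
  = (527/69)    [QR: 69 ≡ 1 mod 4, sign kept]
  = (44/69)    [527 ≡ 44 mod 69]
  = (11/69)    [69 ≡ 5 mod 8 ⇒ (2/69)^2 = +1]
  = (69/11)    [QR: 69 ≡ 1 mod 4, sign kept]
  = (3/11)    [69 ≡ 3 mod 11]
  = -(11/3)    [QR: both ≡ 3 mod 4, sign flips]
  = -(2/3)    [11 ≡ 2 mod 3]
  = (1/3)    [3 ≡ 3 mod 8 ⇒ (2/3) = -1]
  = 1    [(1/3) = 1]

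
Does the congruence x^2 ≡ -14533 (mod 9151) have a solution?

no

(-14533|9151)
  = (3769|9151)    [-14533 ≡ 3769 mod 9151]
  = (9151|3769)    [QR: 3769 ≡ 1 mod 4, sign kept]
  = (1613|3769)    [9151 ≡ 1613 mod 3769]
  = (3769|1613)    [QR: 1613 ≡ 1 mod 4, sign kept]
  = (543|1613)    [3769 ≡ 543 mod 1613]
  = (1613|543)    [QR: 1613 ≡ 1 mod 4, sign kept]
  = (527|543)    [1613 ≡ 527 mod 543]
  = -(543|527)    [QR: both ≡ 3 mod 4, sign flips]
  = -(16|527)    [543 ≡ 16 mod 527]
  = -(1|527)    [527 ≡ 7 mod 8 ⇒ (2|527)^4 = +1]
  = -1    [(1|527) = 1]
The Legendre symbol is -1, so x^2 ≡ -14533 (mod 9151) has no solution.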